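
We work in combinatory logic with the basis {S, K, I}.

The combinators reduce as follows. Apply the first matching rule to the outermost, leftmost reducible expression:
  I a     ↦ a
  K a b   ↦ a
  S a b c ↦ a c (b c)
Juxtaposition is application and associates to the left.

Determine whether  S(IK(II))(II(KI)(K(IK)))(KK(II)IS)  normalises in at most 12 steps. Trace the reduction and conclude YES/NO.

Answer: YES — reaches normal form I in 11 ≤ 12 steps

Working:
  start: S(IK(II))(II(KI)(K(IK)))(KK(II)IS)
  step 1: IK(II)(KK(II)IS)(II(KI)(K(IK))(KK(II)IS))
  step 2: K(II)(KK(II)IS)(II(KI)(K(IK))(KK(II)IS))
  step 3: II(II(KI)(K(IK))(KK(II)IS))
  step 4: I(II(KI)(K(IK))(KK(II)IS))
  step 5: II(KI)(K(IK))(KK(II)IS)
  step 6: I(KI)(K(IK))(KK(II)IS)
  step 7: KI(K(IK))(KK(II)IS)
  step 8: I(KK(II)IS)
  step 9: KK(II)IS
  step 10: KIS
  step 11: I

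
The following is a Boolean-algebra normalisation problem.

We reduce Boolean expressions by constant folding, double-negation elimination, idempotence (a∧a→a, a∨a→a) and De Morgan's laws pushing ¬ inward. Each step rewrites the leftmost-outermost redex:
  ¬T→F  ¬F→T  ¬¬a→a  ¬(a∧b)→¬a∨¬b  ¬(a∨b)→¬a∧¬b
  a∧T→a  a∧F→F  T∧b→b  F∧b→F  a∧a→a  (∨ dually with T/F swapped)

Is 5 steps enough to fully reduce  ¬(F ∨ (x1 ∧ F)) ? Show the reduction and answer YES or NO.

Answer: NO — after 5 steps the term is ¬x1 ∨ T, not yet normal

Derivation:
  start: ¬(F ∨ (x1 ∧ F))
  →1  ¬F ∧ ¬(x1 ∧ F)
  →2  T ∧ ¬(x1 ∧ F)
  →3  ¬(x1 ∧ F)
  →4  ¬x1 ∨ ¬F
  →5  ¬x1 ∨ T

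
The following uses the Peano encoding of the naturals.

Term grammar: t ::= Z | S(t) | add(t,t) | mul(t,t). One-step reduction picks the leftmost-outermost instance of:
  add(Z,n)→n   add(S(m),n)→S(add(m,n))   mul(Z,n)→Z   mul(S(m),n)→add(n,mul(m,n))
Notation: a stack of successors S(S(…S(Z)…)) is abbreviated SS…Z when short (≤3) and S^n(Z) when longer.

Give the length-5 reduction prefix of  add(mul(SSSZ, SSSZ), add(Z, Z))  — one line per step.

Answer: after 5 steps: S(S(add(add(SZ, mul(SSZ, SSSZ)), add(Z, Z))))

Working:
  start: add(mul(SSSZ, SSSZ), add(Z, Z))
  [1] add(add(SSSZ, mul(SSZ, SSSZ)), add(Z, Z))
  [2] add(S(add(SSZ, mul(SSZ, SSSZ))), add(Z, Z))
  [3] S(add(add(SSZ, mul(SSZ, SSSZ)), add(Z, Z)))
  [4] S(add(S(add(SZ, mul(SSZ, SSSZ))), add(Z, Z)))
  [5] S(S(add(add(SZ, mul(SSZ, SSSZ)), add(Z, Z))))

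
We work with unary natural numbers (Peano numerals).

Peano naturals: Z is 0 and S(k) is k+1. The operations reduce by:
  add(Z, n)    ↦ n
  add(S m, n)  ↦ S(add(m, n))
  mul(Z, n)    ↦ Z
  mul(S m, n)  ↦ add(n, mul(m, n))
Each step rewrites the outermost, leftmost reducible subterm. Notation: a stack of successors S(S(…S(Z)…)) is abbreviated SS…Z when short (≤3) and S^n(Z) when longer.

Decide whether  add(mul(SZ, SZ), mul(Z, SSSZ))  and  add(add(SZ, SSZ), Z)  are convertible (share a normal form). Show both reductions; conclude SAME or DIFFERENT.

Answer: DIFFERENT — A ⇓ SZ, B ⇓ SSSZ

Working:
Term A:
  start: add(mul(SZ, SZ), mul(Z, SSSZ))
  →1  add(add(SZ, mul(Z, SZ)), mul(Z, SSSZ))
  →2  add(S(add(Z, mul(Z, SZ))), mul(Z, SSSZ))
  →3  S(add(add(Z, mul(Z, SZ)), mul(Z, SSSZ)))
  →4  S(add(mul(Z, SZ), mul(Z, SSSZ)))
  →5  S(add(Z, mul(Z, SSSZ)))
  →6  S(mul(Z, SSSZ))
  →7  SZ

Term B:
  start: add(add(SZ, SSZ), Z)
  →1  add(S(add(Z, SSZ)), Z)
  →2  S(add(add(Z, SSZ), Z))
  →3  S(add(SSZ, Z))
  →4  S(S(add(SZ, Z)))
  →5  S(S(S(add(Z, Z))))
  →6  SSSZ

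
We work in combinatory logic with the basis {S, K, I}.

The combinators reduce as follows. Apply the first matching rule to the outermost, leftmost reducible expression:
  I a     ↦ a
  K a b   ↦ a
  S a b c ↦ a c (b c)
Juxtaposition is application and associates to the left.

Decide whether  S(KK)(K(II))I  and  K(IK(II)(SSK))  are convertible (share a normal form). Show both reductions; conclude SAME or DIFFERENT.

Term A:
  start: S(KK)(K(II))I
  [1] KKI(K(II)I)
  [2] K(K(II)I)
  [3] K(II)
  [4] KI

Term B:
  start: K(IK(II)(SSK))
  [1] K(K(II)(SSK))
  [2] K(II)
  [3] KI

Answer: SAME — A ⇓ KI, B ⇓ KI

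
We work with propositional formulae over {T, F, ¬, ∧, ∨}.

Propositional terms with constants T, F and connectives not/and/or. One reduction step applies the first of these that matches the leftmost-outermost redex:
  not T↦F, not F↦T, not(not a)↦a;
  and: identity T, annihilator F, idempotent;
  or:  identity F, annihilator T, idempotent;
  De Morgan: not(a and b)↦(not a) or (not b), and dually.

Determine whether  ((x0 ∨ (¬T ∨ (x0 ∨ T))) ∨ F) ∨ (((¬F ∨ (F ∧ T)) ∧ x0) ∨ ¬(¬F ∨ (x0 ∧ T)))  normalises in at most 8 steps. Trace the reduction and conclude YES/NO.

  start: ((x0 ∨ (¬T ∨ (x0 ∨ T))) ∨ F) ∨ (((¬F ∨ (F ∧ T)) ∧ x0) ∨ ¬(¬F ∨ (x0 ∧ T)))
  [1] (x0 ∨ (¬T ∨ (x0 ∨ T))) ∨ (((¬F ∨ (F ∧ T)) ∧ x0) ∨ ¬(¬F ∨ (x0 ∧ T)))
  [2] (x0 ∨ (F ∨ (x0 ∨ T))) ∨ (((¬F ∨ (F ∧ T)) ∧ x0) ∨ ¬(¬F ∨ (x0 ∧ T)))
  [3] (x0 ∨ (x0 ∨ T)) ∨ (((¬F ∨ (F ∧ T)) ∧ x0) ∨ ¬(¬F ∨ (x0 ∧ T)))
  [4] (x0 ∨ T) ∨ (((¬F ∨ (F ∧ T)) ∧ x0) ∨ ¬(¬F ∨ (x0 ∧ T)))
  [5] T ∨ (((¬F ∨ (F ∧ T)) ∧ x0) ∨ ¬(¬F ∨ (x0 ∧ T)))
  [6] T

Answer: YES — reaches normal form T in 6 ≤ 8 steps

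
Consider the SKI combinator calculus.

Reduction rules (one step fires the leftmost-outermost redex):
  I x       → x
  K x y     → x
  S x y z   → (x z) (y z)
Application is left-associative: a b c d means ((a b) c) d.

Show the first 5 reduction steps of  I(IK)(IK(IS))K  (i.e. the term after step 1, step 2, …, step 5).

  start: I(IK)(IK(IS))K
  step 1: IK(IK(IS))K
  step 2: K(IK(IS))K
  step 3: IK(IS)
  step 4: K(IS)
  step 5: KS

Answer: after 5 steps: KS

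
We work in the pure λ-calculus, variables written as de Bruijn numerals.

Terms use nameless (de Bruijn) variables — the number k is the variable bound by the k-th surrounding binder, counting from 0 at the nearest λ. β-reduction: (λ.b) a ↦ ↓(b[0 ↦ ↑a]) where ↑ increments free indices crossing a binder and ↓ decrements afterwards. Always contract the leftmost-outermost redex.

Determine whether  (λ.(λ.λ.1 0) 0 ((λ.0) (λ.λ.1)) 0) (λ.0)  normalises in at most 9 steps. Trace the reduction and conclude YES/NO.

Answer: YES — reaches normal form λ.λ.0 in 6 ≤ 9 steps

Working:
  start: (λ.(λ.λ.1 0) 0 ((λ.0) (λ.λ.1)) 0) (λ.0)
  →1  (λ.λ.1 0) (λ.0) ((λ.0) (λ.λ.1)) (λ.0)
  →2  (λ.(λ.0) 0) ((λ.0) (λ.λ.1)) (λ.0)
  →3  (λ.0) ((λ.0) (λ.λ.1)) (λ.0)
  →4  (λ.0) (λ.λ.1) (λ.0)
  →5  (λ.λ.1) (λ.0)
  →6  λ.λ.0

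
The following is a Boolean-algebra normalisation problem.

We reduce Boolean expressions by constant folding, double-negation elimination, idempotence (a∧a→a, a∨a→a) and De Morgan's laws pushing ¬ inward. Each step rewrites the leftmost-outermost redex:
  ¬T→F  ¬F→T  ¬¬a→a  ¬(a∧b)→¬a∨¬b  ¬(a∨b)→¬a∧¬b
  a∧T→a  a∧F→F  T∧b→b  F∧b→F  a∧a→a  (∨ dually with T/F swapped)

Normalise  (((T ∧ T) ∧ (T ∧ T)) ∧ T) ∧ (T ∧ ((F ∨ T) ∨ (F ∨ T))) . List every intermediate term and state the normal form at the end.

Answer: normal form = T  (in 7 steps)

Derivation:
  start: (((T ∧ T) ∧ (T ∧ T)) ∧ T) ∧ (T ∧ ((F ∨ T) ∨ (F ∨ T)))
  step 1: ((T ∧ T) ∧ (T ∧ T)) ∧ (T ∧ ((F ∨ T) ∨ (F ∨ T)))
  step 2: (T ∧ T) ∧ (T ∧ ((F ∨ T) ∨ (F ∨ T)))
  step 3: T ∧ (T ∧ ((F ∨ T) ∨ (F ∨ T)))
  step 4: T ∧ ((F ∨ T) ∨ (F ∨ T))
  step 5: (F ∨ T) ∨ (F ∨ T)
  step 6: F ∨ T
  step 7: T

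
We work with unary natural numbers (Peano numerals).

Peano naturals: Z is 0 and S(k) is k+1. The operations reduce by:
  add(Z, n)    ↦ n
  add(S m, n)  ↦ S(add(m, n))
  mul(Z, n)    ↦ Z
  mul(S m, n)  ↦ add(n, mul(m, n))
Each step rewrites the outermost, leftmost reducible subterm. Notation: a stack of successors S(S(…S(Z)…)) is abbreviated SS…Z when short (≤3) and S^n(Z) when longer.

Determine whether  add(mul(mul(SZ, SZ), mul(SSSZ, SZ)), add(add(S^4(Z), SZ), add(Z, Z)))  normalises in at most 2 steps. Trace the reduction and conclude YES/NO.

  start: add(mul(mul(SZ, SZ), mul(SSSZ, SZ)), add(add(S^4(Z), SZ), add(Z, Z)))
  step 1: add(mul(add(SZ, mul(Z, SZ)), mul(SSSZ, SZ)), add(add(S^4(Z), SZ), add(Z, Z)))
  step 2: add(mul(S(add(Z, mul(Z, SZ))), mul(SSSZ, SZ)), add(add(S^4(Z), SZ), add(Z, Z)))

Answer: NO — after 2 steps the term is add(mul(S(add(Z, mul(Z, SZ))), mul(SSSZ, SZ)), add(add(S^4(Z), SZ), add(Z, Z))), not yet normal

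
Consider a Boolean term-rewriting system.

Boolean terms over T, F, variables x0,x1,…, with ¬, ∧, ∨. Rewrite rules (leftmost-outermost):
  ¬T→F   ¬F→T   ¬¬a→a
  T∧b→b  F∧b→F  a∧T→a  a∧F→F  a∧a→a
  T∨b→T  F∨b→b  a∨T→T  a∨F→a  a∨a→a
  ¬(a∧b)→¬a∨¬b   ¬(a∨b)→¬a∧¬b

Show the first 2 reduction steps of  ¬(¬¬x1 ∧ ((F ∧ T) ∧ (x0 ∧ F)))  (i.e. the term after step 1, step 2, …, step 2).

Answer: after 2 steps: ¬x1 ∨ ¬((F ∧ T) ∧ (x0 ∧ F))

Reduction:
  start: ¬(¬¬x1 ∧ ((F ∧ T) ∧ (x0 ∧ F)))
  step 1: ¬¬¬x1 ∨ ¬((F ∧ T) ∧ (x0 ∧ F))
  step 2: ¬x1 ∨ ¬((F ∧ T) ∧ (x0 ∧ F))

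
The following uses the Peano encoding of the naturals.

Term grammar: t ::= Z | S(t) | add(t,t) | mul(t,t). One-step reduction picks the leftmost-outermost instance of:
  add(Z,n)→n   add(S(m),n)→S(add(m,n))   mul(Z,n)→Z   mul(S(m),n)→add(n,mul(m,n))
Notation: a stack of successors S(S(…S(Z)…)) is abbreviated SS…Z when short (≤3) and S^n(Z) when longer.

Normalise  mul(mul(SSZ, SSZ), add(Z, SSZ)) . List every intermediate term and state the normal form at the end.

Answer: normal form = S^8(Z)  (in 30 steps)

Derivation:
  start: mul(mul(SSZ, SSZ), add(Z, SSZ))
  [1] mul(add(SSZ, mul(SZ, SSZ)), add(Z, SSZ))
  [2] mul(S(add(SZ, mul(SZ, SSZ))), add(Z, SSZ))
  [3] add(add(Z, SSZ), mul(add(SZ, mul(SZ, SSZ)), add(Z, SSZ)))
  [4] add(SSZ, mul(add(SZ, mul(SZ, SSZ)), add(Z, SSZ)))
  [5] S(add(SZ, mul(add(SZ, mul(SZ, SSZ)), add(Z, SSZ))))
  [6] S(S(add(Z, mul(add(SZ, mul(SZ, SSZ)), add(Z, SSZ)))))
  [7] S(S(mul(add(SZ, mul(SZ, SSZ)), add(Z, SSZ))))
  [8] S(S(mul(S(add(Z, mul(SZ, SSZ))), add(Z, SSZ))))
  [9] S(S(add(add(Z, SSZ), mul(add(Z, mul(SZ, SSZ)), add(Z, SSZ)))))
  [10] S(S(add(SSZ, mul(add(Z, mul(SZ, SSZ)), add(Z, SSZ)))))
  [11] S(S(S(add(SZ, mul(add(Z, mul(SZ, SSZ)), add(Z, SSZ))))))
  [12] S(S(S(S(add(Z, mul(add(Z, mul(SZ, SSZ)), add(Z, SSZ)))))))
  [13] S(S(S(S(mul(add(Z, mul(SZ, SSZ)), add(Z, SSZ))))))
  [14] S(S(S(S(mul(mul(SZ, SSZ), add(Z, SSZ))))))
  [15] S(S(S(S(mul(add(SSZ, mul(Z, SSZ)), add(Z, SSZ))))))
  [16] S(S(S(S(mul(S(add(SZ, mul(Z, SSZ))), add(Z, SSZ))))))
  [17] S(S(S(S(add(add(Z, SSZ), mul(add(SZ, mul(Z, SSZ)), add(Z, SSZ)))))))
  [18] S(S(S(S(add(SSZ, mul(add(SZ, mul(Z, SSZ)), add(Z, SSZ)))))))
  [19] S(S(S(S(S(add(SZ, mul(add(SZ, mul(Z, SSZ)), add(Z, SSZ))))))))
  [20] S(S(S(S(S(S(add(Z, mul(add(SZ, mul(Z, SSZ)), add(Z, SSZ)))))))))
  [21] S(S(S(S(S(S(mul(add(SZ, mul(Z, SSZ)), add(Z, SSZ))))))))
  [22] S(S(S(S(S(S(mul(S(add(Z, mul(Z, SSZ))), add(Z, SSZ))))))))
  [23] S(S(S(S(S(S(add(add(Z, SSZ), mul(add(Z, mul(Z, SSZ)), add(Z, SSZ)))))))))
  [24] S(S(S(S(S(S(add(SSZ, mul(add(Z, mul(Z, SSZ)), add(Z, SSZ)))))))))
  [25] S(S(S(S(S(S(S(add(SZ, mul(add(Z, mul(Z, SSZ)), add(Z, SSZ))))))))))
  [26] S(S(S(S(S(S(S(S(add(Z, mul(add(Z, mul(Z, SSZ)), add(Z, SSZ)))))))))))
  [27] S(S(S(S(S(S(S(S(mul(add(Z, mul(Z, SSZ)), add(Z, SSZ))))))))))
  [28] S(S(S(S(S(S(S(S(mul(mul(Z, SSZ), add(Z, SSZ))))))))))
  [29] S(S(S(S(S(S(S(S(mul(Z, add(Z, SSZ))))))))))
  [30] S^8(Z)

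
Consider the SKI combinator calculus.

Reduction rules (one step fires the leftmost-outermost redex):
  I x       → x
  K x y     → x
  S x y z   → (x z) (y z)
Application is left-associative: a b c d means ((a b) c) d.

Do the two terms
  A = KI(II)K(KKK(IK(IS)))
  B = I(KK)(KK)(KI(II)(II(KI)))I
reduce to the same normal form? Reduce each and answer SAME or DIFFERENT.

Term A:
  start: KI(II)K(KKK(IK(IS)))
  [1] IK(KKK(IK(IS)))
  [2] K(KKK(IK(IS)))
  [3] K(K(IK(IS)))
  [4] K(K(K(IS)))
  [5] K(K(KS))

Term B:
  start: I(KK)(KK)(KI(II)(II(KI)))I
  [1] KK(KK)(KI(II)(II(KI)))I
  [2] K(KI(II)(II(KI)))I
  [3] KI(II)(II(KI))
  [4] I(II(KI))
  [5] II(KI)
  [6] I(KI)
  [7] KI

Answer: DIFFERENT — A ⇓ K(K(KS)), B ⇓ KI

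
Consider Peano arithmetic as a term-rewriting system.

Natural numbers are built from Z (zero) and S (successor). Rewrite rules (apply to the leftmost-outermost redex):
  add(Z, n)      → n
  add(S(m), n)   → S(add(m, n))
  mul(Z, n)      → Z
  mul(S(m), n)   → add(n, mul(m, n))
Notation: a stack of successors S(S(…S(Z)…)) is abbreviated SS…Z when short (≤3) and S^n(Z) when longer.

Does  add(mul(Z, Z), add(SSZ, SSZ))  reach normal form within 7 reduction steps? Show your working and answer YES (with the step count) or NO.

Answer: YES — reaches normal form S^4(Z) in 5 ≤ 7 steps

Reduction:
  start: add(mul(Z, Z), add(SSZ, SSZ))
  step 1: add(Z, add(SSZ, SSZ))
  step 2: add(SSZ, SSZ)
  step 3: S(add(SZ, SSZ))
  step 4: S(S(add(Z, SSZ)))
  step 5: S^4(Z)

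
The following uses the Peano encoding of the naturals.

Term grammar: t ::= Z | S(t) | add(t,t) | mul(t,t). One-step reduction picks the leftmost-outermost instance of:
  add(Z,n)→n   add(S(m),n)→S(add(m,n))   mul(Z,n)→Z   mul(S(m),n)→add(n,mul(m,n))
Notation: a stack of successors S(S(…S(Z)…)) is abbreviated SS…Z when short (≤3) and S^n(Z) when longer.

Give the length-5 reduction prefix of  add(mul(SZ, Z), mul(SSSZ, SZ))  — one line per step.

  start: add(mul(SZ, Z), mul(SSSZ, SZ))
  step 1: add(add(Z, mul(Z, Z)), mul(SSSZ, SZ))
  step 2: add(mul(Z, Z), mul(SSSZ, SZ))
  step 3: add(Z, mul(SSSZ, SZ))
  step 4: mul(SSSZ, SZ)
  step 5: add(SZ, mul(SSZ, SZ))

Answer: after 5 steps: add(SZ, mul(SSZ, SZ))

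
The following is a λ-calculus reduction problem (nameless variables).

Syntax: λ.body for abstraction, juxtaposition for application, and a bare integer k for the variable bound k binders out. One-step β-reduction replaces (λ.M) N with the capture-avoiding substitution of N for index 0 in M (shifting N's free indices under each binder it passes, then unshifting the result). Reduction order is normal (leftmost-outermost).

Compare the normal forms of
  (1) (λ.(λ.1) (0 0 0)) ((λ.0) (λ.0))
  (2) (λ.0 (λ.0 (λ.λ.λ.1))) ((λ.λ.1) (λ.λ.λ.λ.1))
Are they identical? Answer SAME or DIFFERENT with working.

Answer: DIFFERENT — A ⇓ λ.0, B ⇓ λ.λ.λ.λ.1

Derivation:
Term A:
  start: (λ.(λ.1) (0 0 0)) ((λ.0) (λ.0))
  →1  (λ.(λ.0) (λ.0)) ((λ.0) (λ.0) ((λ.0) (λ.0)) ((λ.0) (λ.0)))
  →2  (λ.0) (λ.0)
  →3  λ.0

Term B:
  start: (λ.0 (λ.0 (λ.λ.λ.1))) ((λ.λ.1) (λ.λ.λ.λ.1))
  →1  (λ.λ.1) (λ.λ.λ.λ.1) (λ.0 (λ.λ.λ.1))
  →2  (λ.λ.λ.λ.λ.1) (λ.0 (λ.λ.λ.1))
  →3  λ.λ.λ.λ.1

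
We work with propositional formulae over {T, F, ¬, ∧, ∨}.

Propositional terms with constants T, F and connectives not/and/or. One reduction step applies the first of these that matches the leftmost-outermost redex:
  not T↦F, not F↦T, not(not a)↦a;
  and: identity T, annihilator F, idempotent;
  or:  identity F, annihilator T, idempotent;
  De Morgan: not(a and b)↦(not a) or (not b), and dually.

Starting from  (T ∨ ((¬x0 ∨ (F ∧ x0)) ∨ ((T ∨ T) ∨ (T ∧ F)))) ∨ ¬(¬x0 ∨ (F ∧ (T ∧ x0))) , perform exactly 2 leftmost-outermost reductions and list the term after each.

  start: (T ∨ ((¬x0 ∨ (F ∧ x0)) ∨ ((T ∨ T) ∨ (T ∧ F)))) ∨ ¬(¬x0 ∨ (F ∧ (T ∧ x0)))
  step 1: T ∨ ¬(¬x0 ∨ (F ∧ (T ∧ x0)))
  step 2: T

Answer: after 2 steps: T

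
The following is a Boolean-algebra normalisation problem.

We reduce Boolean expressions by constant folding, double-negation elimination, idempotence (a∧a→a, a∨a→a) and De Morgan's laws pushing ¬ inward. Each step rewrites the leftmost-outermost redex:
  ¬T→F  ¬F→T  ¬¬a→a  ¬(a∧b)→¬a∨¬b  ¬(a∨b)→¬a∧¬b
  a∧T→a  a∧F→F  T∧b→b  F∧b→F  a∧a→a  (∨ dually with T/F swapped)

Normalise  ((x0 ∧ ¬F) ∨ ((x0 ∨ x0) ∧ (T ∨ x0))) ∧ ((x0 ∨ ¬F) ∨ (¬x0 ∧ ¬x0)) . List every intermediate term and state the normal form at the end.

  start: ((x0 ∧ ¬F) ∨ ((x0 ∨ x0) ∧ (T ∨ x0))) ∧ ((x0 ∨ ¬F) ∨ (¬x0 ∧ ¬x0))
  [1] ((x0 ∧ T) ∨ ((x0 ∨ x0) ∧ (T ∨ x0))) ∧ ((x0 ∨ ¬F) ∨ (¬x0 ∧ ¬x0))
  [2] (x0 ∨ ((x0 ∨ x0) ∧ (T ∨ x0))) ∧ ((x0 ∨ ¬F) ∨ (¬x0 ∧ ¬x0))
  [3] (x0 ∨ (x0 ∧ (T ∨ x0))) ∧ ((x0 ∨ ¬F) ∨ (¬x0 ∧ ¬x0))
  [4] (x0 ∨ (x0 ∧ T)) ∧ ((x0 ∨ ¬F) ∨ (¬x0 ∧ ¬x0))
  [5] (x0 ∨ x0) ∧ ((x0 ∨ ¬F) ∨ (¬x0 ∧ ¬x0))
  [6] x0 ∧ ((x0 ∨ ¬F) ∨ (¬x0 ∧ ¬x0))
  [7] x0 ∧ ((x0 ∨ T) ∨ (¬x0 ∧ ¬x0))
  [8] x0 ∧ (T ∨ (¬x0 ∧ ¬x0))
  [9] x0 ∧ T
  [10] x0

Answer: normal form = x0  (in 10 steps)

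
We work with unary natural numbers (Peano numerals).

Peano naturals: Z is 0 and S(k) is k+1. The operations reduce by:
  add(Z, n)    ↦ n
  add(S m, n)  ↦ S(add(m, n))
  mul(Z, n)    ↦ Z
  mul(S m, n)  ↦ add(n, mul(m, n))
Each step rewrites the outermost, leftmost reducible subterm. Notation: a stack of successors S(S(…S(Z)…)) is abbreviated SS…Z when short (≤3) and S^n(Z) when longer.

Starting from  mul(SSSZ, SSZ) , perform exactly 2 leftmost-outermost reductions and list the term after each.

  start: mul(SSSZ, SSZ)
  step 1: add(SSZ, mul(SSZ, SSZ))
  step 2: S(add(SZ, mul(SSZ, SSZ)))

Answer: after 2 steps: S(add(SZ, mul(SSZ, SSZ)))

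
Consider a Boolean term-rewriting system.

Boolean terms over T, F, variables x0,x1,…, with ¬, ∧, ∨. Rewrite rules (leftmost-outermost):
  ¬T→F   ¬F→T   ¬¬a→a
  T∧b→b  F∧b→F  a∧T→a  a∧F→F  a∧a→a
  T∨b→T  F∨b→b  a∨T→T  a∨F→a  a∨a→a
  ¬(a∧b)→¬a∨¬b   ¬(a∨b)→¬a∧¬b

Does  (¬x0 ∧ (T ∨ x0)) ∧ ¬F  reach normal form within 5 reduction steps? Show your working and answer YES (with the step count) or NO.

Answer: YES — reaches normal form ¬x0 in 4 ≤ 5 steps

Derivation:
  start: (¬x0 ∧ (T ∨ x0)) ∧ ¬F
  step 1: (¬x0 ∧ T) ∧ ¬F
  step 2: ¬x0 ∧ ¬F
  step 3: ¬x0 ∧ T
  step 4: ¬x0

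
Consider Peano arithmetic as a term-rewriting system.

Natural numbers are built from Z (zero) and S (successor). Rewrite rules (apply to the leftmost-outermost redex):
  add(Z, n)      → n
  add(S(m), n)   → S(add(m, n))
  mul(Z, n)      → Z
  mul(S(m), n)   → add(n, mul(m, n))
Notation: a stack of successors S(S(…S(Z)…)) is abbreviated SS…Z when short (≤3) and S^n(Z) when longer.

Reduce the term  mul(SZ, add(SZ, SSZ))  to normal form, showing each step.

Answer: normal form = SSSZ  (in 8 steps)

Reduction:
  start: mul(SZ, add(SZ, SSZ))
  [1] add(add(SZ, SSZ), mul(Z, add(SZ, SSZ)))
  [2] add(S(add(Z, SSZ)), mul(Z, add(SZ, SSZ)))
  [3] S(add(add(Z, SSZ), mul(Z, add(SZ, SSZ))))
  [4] S(add(SSZ, mul(Z, add(SZ, SSZ))))
  [5] S(S(add(SZ, mul(Z, add(SZ, SSZ)))))
  [6] S(S(S(add(Z, mul(Z, add(SZ, SSZ))))))
  [7] S(S(S(mul(Z, add(SZ, SSZ)))))
  [8] SSSZ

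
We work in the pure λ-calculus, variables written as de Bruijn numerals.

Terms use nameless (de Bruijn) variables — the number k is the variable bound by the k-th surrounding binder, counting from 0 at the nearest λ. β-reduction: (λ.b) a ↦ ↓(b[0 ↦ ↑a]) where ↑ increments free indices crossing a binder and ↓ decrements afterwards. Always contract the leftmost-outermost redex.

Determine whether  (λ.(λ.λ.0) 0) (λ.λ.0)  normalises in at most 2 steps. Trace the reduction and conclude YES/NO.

Answer: YES — reaches normal form λ.0 in 2 ≤ 2 steps

Reduction:
  start: (λ.(λ.λ.0) 0) (λ.λ.0)
  →1  (λ.λ.0) (λ.λ.0)
  →2  λ.0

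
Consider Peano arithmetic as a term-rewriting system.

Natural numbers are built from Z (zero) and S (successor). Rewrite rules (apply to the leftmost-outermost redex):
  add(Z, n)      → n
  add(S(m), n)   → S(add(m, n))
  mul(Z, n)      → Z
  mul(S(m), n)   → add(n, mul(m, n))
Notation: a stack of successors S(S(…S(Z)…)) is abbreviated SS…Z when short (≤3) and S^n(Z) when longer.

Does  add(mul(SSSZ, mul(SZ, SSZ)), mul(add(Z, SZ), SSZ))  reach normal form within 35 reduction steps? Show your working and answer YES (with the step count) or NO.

  start: add(mul(SSSZ, mul(SZ, SSZ)), mul(add(Z, SZ), SSZ))
  step 1: add(add(mul(SZ, SSZ), mul(SSZ, mul(SZ, SSZ))), mul(add(Z, SZ), SSZ))
  step 2: add(add(add(SSZ, mul(Z, SSZ)), mul(SSZ, mul(SZ, SSZ))), mul(add(Z, SZ), SSZ))
  step 3: add(add(S(add(SZ, mul(Z, SSZ))), mul(SSZ, mul(SZ, SSZ))), mul(add(Z, SZ), SSZ))
  step 4: add(S(add(add(SZ, mul(Z, SSZ)), mul(SSZ, mul(SZ, SSZ)))), mul(add(Z, SZ), SSZ))
  step 5: S(add(add(add(SZ, mul(Z, SSZ)), mul(SSZ, mul(SZ, SSZ))), mul(add(Z, SZ), SSZ)))
  step 6: S(add(add(S(add(Z, mul(Z, SSZ))), mul(SSZ, mul(SZ, SSZ))), mul(add(Z, SZ), SSZ)))
  step 7: S(add(S(add(add(Z, mul(Z, SSZ)), mul(SSZ, mul(SZ, SSZ)))), mul(add(Z, SZ), SSZ)))
  step 8: S(S(add(add(add(Z, mul(Z, SSZ)), mul(SSZ, mul(SZ, SSZ))), mul(add(Z, SZ), SSZ))))
  step 9: S(S(add(add(mul(Z, SSZ), mul(SSZ, mul(SZ, SSZ))), mul(add(Z, SZ), SSZ))))
  step 10: S(S(add(add(Z, mul(SSZ, mul(SZ, SSZ))), mul(add(Z, SZ), SSZ))))
  step 11: S(S(add(mul(SSZ, mul(SZ, SSZ)), mul(add(Z, SZ), SSZ))))
  step 12: S(S(add(add(mul(SZ, SSZ), mul(SZ, mul(SZ, SSZ))), mul(add(Z, SZ), SSZ))))
  step 13: S(S(add(add(add(SSZ, mul(Z, SSZ)), mul(SZ, mul(SZ, SSZ))), mul(add(Z, SZ), SSZ))))
  step 14: S(S(add(add(S(add(SZ, mul(Z, SSZ))), mul(SZ, mul(SZ, SSZ))), mul(add(Z, SZ), SSZ))))
  step 15: S(S(add(S(add(add(SZ, mul(Z, SSZ)), mul(SZ, mul(SZ, SSZ)))), mul(add(Z, SZ), SSZ))))
  step 16: S(S(S(add(add(add(SZ, mul(Z, SSZ)), mul(SZ, mul(SZ, SSZ))), mul(add(Z, SZ), SSZ)))))
  step 17: S(S(S(add(add(S(add(Z, mul(Z, SSZ))), mul(SZ, mul(SZ, SSZ))), mul(add(Z, SZ), SSZ)))))
  step 18: S(S(S(add(S(add(add(Z, mul(Z, SSZ)), mul(SZ, mul(SZ, SSZ)))), mul(add(Z, SZ), SSZ)))))
  step 19: S(S(S(S(add(add(add(Z, mul(Z, SSZ)), mul(SZ, mul(SZ, SSZ))), mul(add(Z, SZ), SSZ))))))
  step 20: S(S(S(S(add(add(mul(Z, SSZ), mul(SZ, mul(SZ, SSZ))), mul(add(Z, SZ), SSZ))))))
  step 21: S(S(S(S(add(add(Z, mul(SZ, mul(SZ, SSZ))), mul(add(Z, SZ), SSZ))))))
  step 22: S(S(S(S(add(mul(SZ, mul(SZ, SSZ)), mul(add(Z, SZ), SSZ))))))
  step 23: S(S(S(S(add(add(mul(SZ, SSZ), mul(Z, mul(SZ, SSZ))), mul(add(Z, SZ), SSZ))))))
  step 24: S(S(S(S(add(add(add(SSZ, mul(Z, SSZ)), mul(Z, mul(SZ, SSZ))), mul(add(Z, SZ), SSZ))))))
  step 25: S(S(S(S(add(add(S(add(SZ, mul(Z, SSZ))), mul(Z, mul(SZ, SSZ))), mul(add(Z, SZ), SSZ))))))
  step 26: S(S(S(S(add(S(add(add(SZ, mul(Z, SSZ)), mul(Z, mul(SZ, SSZ)))), mul(add(Z, SZ), SSZ))))))
  step 27: S(S(S(S(S(add(add(add(SZ, mul(Z, SSZ)), mul(Z, mul(SZ, SSZ))), mul(add(Z, SZ), SSZ)))))))
  step 28: S(S(S(S(S(add(add(S(add(Z, mul(Z, SSZ))), mul(Z, mul(SZ, SSZ))), mul(add(Z, SZ), SSZ)))))))
  step 29: S(S(S(S(S(add(S(add(add(Z, mul(Z, SSZ)), mul(Z, mul(SZ, SSZ)))), mul(add(Z, SZ), SSZ)))))))
  step 30: S(S(S(S(S(S(add(add(add(Z, mul(Z, SSZ)), mul(Z, mul(SZ, SSZ))), mul(add(Z, SZ), SSZ))))))))
  step 31: S(S(S(S(S(S(add(add(mul(Z, SSZ), mul(Z, mul(SZ, SSZ))), mul(add(Z, SZ), SSZ))))))))
  step 32: S(S(S(S(S(S(add(add(Z, mul(Z, mul(SZ, SSZ))), mul(add(Z, SZ), SSZ))))))))
  step 33: S(S(S(S(S(S(add(mul(Z, mul(SZ, SSZ)), mul(add(Z, SZ), SSZ))))))))
  step 34: S(S(S(S(S(S(add(Z, mul(add(Z, SZ), SSZ))))))))
  step 35: S(S(S(S(S(S(mul(add(Z, SZ), SSZ)))))))

Answer: NO — after 35 steps the term is S(S(S(S(S(S(mul(add(Z, SZ), SSZ))))))), not yet normal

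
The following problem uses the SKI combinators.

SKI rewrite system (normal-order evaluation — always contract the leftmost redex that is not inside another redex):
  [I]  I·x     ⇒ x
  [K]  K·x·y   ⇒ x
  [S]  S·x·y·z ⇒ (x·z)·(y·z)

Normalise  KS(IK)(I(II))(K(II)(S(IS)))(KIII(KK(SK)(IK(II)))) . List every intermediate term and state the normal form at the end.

  start: KS(IK)(I(II))(K(II)(S(IS)))(KIII(KK(SK)(IK(II))))
  →1  S(I(II))(K(II)(S(IS)))(KIII(KK(SK)(IK(II))))
  →2  I(II)(KIII(KK(SK)(IK(II))))(K(II)(S(IS))(KIII(KK(SK)(IK(II)))))
  →3  II(KIII(KK(SK)(IK(II))))(K(II)(S(IS))(KIII(KK(SK)(IK(II)))))
  →4  I(KIII(KK(SK)(IK(II))))(K(II)(S(IS))(KIII(KK(SK)(IK(II)))))
  →5  KIII(KK(SK)(IK(II)))(K(II)(S(IS))(KIII(KK(SK)(IK(II)))))
  →6  II(KK(SK)(IK(II)))(K(II)(S(IS))(KIII(KK(SK)(IK(II)))))
  →7  I(KK(SK)(IK(II)))(K(II)(S(IS))(KIII(KK(SK)(IK(II)))))
  →8  KK(SK)(IK(II))(K(II)(S(IS))(KIII(KK(SK)(IK(II)))))
  →9  K(IK(II))(K(II)(S(IS))(KIII(KK(SK)(IK(II)))))
  →10  IK(II)
  →11  K(II)
  →12  KI

Answer: normal form = KI  (in 12 steps)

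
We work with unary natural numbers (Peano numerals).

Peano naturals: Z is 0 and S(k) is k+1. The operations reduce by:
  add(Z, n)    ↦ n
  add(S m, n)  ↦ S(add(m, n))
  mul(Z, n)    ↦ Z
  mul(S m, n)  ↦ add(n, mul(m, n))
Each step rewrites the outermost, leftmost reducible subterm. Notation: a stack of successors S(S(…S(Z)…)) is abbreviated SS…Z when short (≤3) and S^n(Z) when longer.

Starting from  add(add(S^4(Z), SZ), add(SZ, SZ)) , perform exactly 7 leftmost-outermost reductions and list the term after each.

Answer: after 7 steps: S(S(S(add(S(add(Z, SZ)), add(SZ, SZ)))))

Reduction:
  start: add(add(S^4(Z), SZ), add(SZ, SZ))
  [1] add(S(add(SSSZ, SZ)), add(SZ, SZ))
  [2] S(add(add(SSSZ, SZ), add(SZ, SZ)))
  [3] S(add(S(add(SSZ, SZ)), add(SZ, SZ)))
  [4] S(S(add(add(SSZ, SZ), add(SZ, SZ))))
  [5] S(S(add(S(add(SZ, SZ)), add(SZ, SZ))))
  [6] S(S(S(add(add(SZ, SZ), add(SZ, SZ)))))
  [7] S(S(S(add(S(add(Z, SZ)), add(SZ, SZ)))))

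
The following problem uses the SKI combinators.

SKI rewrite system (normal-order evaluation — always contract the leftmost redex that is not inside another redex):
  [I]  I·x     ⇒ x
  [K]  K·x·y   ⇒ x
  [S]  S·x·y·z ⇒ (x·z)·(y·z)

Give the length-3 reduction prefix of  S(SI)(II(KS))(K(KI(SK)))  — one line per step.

Answer: after 3 steps: II(KS)(K(KI(SK)))(K(KI(SK))(II(KS)(K(KI(SK)))))

Reduction:
  start: S(SI)(II(KS))(K(KI(SK)))
  →1  SI(K(KI(SK)))(II(KS)(K(KI(SK))))
  →2  I(II(KS)(K(KI(SK))))(K(KI(SK))(II(KS)(K(KI(SK)))))
  →3  II(KS)(K(KI(SK)))(K(KI(SK))(II(KS)(K(KI(SK)))))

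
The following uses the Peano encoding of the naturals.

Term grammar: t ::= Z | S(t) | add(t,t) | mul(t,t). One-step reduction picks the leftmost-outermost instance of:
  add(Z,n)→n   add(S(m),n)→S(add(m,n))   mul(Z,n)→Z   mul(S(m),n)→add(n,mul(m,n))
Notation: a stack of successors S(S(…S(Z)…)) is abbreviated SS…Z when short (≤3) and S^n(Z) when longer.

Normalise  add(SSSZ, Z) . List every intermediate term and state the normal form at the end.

  start: add(SSSZ, Z)
  [1] S(add(SSZ, Z))
  [2] S(S(add(SZ, Z)))
  [3] S(S(S(add(Z, Z))))
  [4] SSSZ

Answer: normal form = SSSZ  (in 4 steps)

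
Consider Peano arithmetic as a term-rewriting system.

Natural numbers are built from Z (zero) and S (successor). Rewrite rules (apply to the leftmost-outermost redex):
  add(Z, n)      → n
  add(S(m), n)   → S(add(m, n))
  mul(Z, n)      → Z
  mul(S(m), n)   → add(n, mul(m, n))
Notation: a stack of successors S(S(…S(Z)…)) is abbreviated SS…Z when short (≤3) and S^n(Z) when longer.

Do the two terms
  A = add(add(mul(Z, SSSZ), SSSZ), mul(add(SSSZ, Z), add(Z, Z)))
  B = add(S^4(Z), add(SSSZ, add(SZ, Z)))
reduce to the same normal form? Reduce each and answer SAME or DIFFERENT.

Term A:
  start: add(add(mul(Z, SSSZ), SSSZ), mul(add(SSSZ, Z), add(Z, Z)))
  step 1: add(add(Z, SSSZ), mul(add(SSSZ, Z), add(Z, Z)))
  step 2: add(SSSZ, mul(add(SSSZ, Z), add(Z, Z)))
  step 3: S(add(SSZ, mul(add(SSSZ, Z), add(Z, Z))))
  step 4: S(S(add(SZ, mul(add(SSSZ, Z), add(Z, Z)))))
  step 5: S(S(S(add(Z, mul(add(SSSZ, Z), add(Z, Z))))))
  step 6: S(S(S(mul(add(SSSZ, Z), add(Z, Z)))))
  step 7: S(S(S(mul(S(add(SSZ, Z)), add(Z, Z)))))
  step 8: S(S(S(add(add(Z, Z), mul(add(SSZ, Z), add(Z, Z))))))
  step 9: S(S(S(add(Z, mul(add(SSZ, Z), add(Z, Z))))))
  step 10: S(S(S(mul(add(SSZ, Z), add(Z, Z)))))
  step 11: S(S(S(mul(S(add(SZ, Z)), add(Z, Z)))))
  step 12: S(S(S(add(add(Z, Z), mul(add(SZ, Z), add(Z, Z))))))
  step 13: S(S(S(add(Z, mul(add(SZ, Z), add(Z, Z))))))
  step 14: S(S(S(mul(add(SZ, Z), add(Z, Z)))))
  step 15: S(S(S(mul(S(add(Z, Z)), add(Z, Z)))))
  step 16: S(S(S(add(add(Z, Z), mul(add(Z, Z), add(Z, Z))))))
  step 17: S(S(S(add(Z, mul(add(Z, Z), add(Z, Z))))))
  step 18: S(S(S(mul(add(Z, Z), add(Z, Z)))))
  step 19: S(S(S(mul(Z, add(Z, Z)))))
  step 20: SSSZ

Term B:
  start: add(S^4(Z), add(SSSZ, add(SZ, Z)))
  step 1: S(add(SSSZ, add(SSSZ, add(SZ, Z))))
  step 2: S(S(add(SSZ, add(SSSZ, add(SZ, Z)))))
  step 3: S(S(S(add(SZ, add(SSSZ, add(SZ, Z))))))
  step 4: S(S(S(S(add(Z, add(SSSZ, add(SZ, Z)))))))
  step 5: S(S(S(S(add(SSSZ, add(SZ, Z))))))
  step 6: S(S(S(S(S(add(SSZ, add(SZ, Z)))))))
  step 7: S(S(S(S(S(S(add(SZ, add(SZ, Z))))))))
  step 8: S(S(S(S(S(S(S(add(Z, add(SZ, Z)))))))))
  step 9: S(S(S(S(S(S(S(add(SZ, Z))))))))
  step 10: S(S(S(S(S(S(S(S(add(Z, Z)))))))))
  step 11: S^8(Z)

Answer: DIFFERENT — A ⇓ SSSZ, B ⇓ S^8(Z)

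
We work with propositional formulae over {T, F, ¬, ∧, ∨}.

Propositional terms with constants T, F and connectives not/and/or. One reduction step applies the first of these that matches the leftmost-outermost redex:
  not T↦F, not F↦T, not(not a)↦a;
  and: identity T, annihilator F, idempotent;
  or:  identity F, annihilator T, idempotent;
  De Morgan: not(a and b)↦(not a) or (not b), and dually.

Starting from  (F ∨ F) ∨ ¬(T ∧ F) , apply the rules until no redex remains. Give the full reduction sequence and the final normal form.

  start: (F ∨ F) ∨ ¬(T ∧ F)
  [1] F ∨ ¬(T ∧ F)
  [2] ¬(T ∧ F)
  [3] ¬T ∨ ¬F
  [4] F ∨ ¬F
  [5] ¬F
  [6] T

Answer: normal form = T  (in 6 steps)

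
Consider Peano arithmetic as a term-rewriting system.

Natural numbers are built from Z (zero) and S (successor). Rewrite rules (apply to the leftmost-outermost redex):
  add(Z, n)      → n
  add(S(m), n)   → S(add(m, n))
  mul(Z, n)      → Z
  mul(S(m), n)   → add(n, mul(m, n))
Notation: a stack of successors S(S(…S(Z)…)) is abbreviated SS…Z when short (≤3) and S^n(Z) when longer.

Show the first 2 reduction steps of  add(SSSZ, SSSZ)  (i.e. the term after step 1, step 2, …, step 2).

  start: add(SSSZ, SSSZ)
  step 1: S(add(SSZ, SSSZ))
  step 2: S(S(add(SZ, SSSZ)))

Answer: after 2 steps: S(S(add(SZ, SSSZ)))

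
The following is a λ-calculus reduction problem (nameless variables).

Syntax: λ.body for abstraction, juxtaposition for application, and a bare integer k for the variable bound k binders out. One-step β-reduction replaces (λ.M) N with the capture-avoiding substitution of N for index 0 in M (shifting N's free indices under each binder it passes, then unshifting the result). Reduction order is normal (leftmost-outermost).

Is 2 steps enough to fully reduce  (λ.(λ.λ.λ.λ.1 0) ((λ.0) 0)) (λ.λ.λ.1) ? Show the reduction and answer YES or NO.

  start: (λ.(λ.λ.λ.λ.1 0) ((λ.0) 0)) (λ.λ.λ.1)
  →1  (λ.λ.λ.λ.1 0) ((λ.0) (λ.λ.λ.1))
  →2  λ.λ.λ.1 0

Answer: YES — reaches normal form λ.λ.λ.1 0 in 2 ≤ 2 steps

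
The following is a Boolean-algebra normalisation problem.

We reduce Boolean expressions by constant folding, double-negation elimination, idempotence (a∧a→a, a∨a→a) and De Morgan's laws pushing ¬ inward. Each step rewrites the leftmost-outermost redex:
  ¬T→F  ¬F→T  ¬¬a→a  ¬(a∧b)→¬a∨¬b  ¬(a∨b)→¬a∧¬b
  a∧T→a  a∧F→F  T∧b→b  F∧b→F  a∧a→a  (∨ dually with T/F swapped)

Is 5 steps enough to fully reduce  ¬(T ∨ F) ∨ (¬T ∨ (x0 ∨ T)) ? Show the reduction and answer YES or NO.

Answer: NO — after 5 steps the term is F ∨ (x0 ∨ T), not yet normal

Derivation:
  start: ¬(T ∨ F) ∨ (¬T ∨ (x0 ∨ T))
  step 1: (¬T ∧ ¬F) ∨ (¬T ∨ (x0 ∨ T))
  step 2: (F ∧ ¬F) ∨ (¬T ∨ (x0 ∨ T))
  step 3: F ∨ (¬T ∨ (x0 ∨ T))
  step 4: ¬T ∨ (x0 ∨ T)
  step 5: F ∨ (x0 ∨ T)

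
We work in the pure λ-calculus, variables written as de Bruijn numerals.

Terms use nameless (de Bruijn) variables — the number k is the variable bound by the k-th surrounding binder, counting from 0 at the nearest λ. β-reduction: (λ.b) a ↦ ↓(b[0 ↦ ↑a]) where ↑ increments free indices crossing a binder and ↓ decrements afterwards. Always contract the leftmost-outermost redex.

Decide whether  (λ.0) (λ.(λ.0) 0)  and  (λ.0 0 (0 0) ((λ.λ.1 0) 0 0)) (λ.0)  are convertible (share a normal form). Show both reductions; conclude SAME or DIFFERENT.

Term A:
  start: (λ.0) (λ.(λ.0) 0)
  →1  λ.(λ.0) 0
  →2  λ.0

Term B:
  start: (λ.0 0 (0 0) ((λ.λ.1 0) 0 0)) (λ.0)
  →1  (λ.0) (λ.0) ((λ.0) (λ.0)) ((λ.λ.1 0) (λ.0) (λ.0))
  →2  (λ.0) ((λ.0) (λ.0)) ((λ.λ.1 0) (λ.0) (λ.0))
  →3  (λ.0) (λ.0) ((λ.λ.1 0) (λ.0) (λ.0))
  →4  (λ.0) ((λ.λ.1 0) (λ.0) (λ.0))
  →5  (λ.λ.1 0) (λ.0) (λ.0)
  →6  (λ.(λ.0) 0) (λ.0)
  →7  (λ.0) (λ.0)
  →8  λ.0

Answer: SAME — A ⇓ λ.0, B ⇓ λ.0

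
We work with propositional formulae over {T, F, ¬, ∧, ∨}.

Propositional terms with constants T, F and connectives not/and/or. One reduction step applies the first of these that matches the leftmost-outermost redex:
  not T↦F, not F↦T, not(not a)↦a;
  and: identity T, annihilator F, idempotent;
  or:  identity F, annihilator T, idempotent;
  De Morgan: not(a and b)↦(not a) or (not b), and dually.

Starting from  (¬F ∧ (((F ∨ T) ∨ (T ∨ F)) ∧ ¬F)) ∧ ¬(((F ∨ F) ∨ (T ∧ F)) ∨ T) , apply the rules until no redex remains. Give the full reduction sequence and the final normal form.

  start: (¬F ∧ (((F ∨ T) ∨ (T ∨ F)) ∧ ¬F)) ∧ ¬(((F ∨ F) ∨ (T ∧ F)) ∨ T)
  step 1: (T ∧ (((F ∨ T) ∨ (T ∨ F)) ∧ ¬F)) ∧ ¬(((F ∨ F) ∨ (T ∧ F)) ∨ T)
  step 2: (((F ∨ T) ∨ (T ∨ F)) ∧ ¬F) ∧ ¬(((F ∨ F) ∨ (T ∧ F)) ∨ T)
  step 3: ((T ∨ (T ∨ F)) ∧ ¬F) ∧ ¬(((F ∨ F) ∨ (T ∧ F)) ∨ T)
  step 4: (T ∧ ¬F) ∧ ¬(((F ∨ F) ∨ (T ∧ F)) ∨ T)
  step 5: ¬F ∧ ¬(((F ∨ F) ∨ (T ∧ F)) ∨ T)
  step 6: T ∧ ¬(((F ∨ F) ∨ (T ∧ F)) ∨ T)
  step 7: ¬(((F ∨ F) ∨ (T ∧ F)) ∨ T)
  step 8: ¬((F ∨ F) ∨ (T ∧ F)) ∧ ¬T
  step 9: (¬(F ∨ F) ∧ ¬(T ∧ F)) ∧ ¬T
  step 10: ((¬F ∧ ¬F) ∧ ¬(T ∧ F)) ∧ ¬T
  step 11: (¬F ∧ ¬(T ∧ F)) ∧ ¬T
  step 12: (T ∧ ¬(T ∧ F)) ∧ ¬T
  step 13: ¬(T ∧ F) ∧ ¬T
  step 14: (¬T ∨ ¬F) ∧ ¬T
  step 15: (F ∨ ¬F) ∧ ¬T
  step 16: ¬F ∧ ¬T
  step 17: T ∧ ¬T
  step 18: ¬T
  step 19: F

Answer: normal form = F  (in 19 steps)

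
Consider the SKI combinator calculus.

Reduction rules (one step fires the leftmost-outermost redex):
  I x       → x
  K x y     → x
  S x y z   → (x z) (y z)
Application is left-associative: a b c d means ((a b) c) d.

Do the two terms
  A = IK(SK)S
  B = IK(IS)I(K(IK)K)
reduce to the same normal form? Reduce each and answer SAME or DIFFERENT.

Answer: SAME — A ⇓ SK, B ⇓ SK

Derivation:
Term A:
  start: IK(SK)S
  [1] K(SK)S
  [2] SK

Term B:
  start: IK(IS)I(K(IK)K)
  [1] K(IS)I(K(IK)K)
  [2] IS(K(IK)K)
  [3] S(K(IK)K)
  [4] S(IK)
  [5] SK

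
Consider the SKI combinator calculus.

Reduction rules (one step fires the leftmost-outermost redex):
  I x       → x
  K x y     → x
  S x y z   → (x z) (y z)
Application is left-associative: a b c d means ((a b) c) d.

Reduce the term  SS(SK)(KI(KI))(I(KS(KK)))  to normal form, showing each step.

Answer: normal form = SS  (in 10 steps)

Derivation:
  start: SS(SK)(KI(KI))(I(KS(KK)))
  [1] S(KI(KI))(SK(KI(KI)))(I(KS(KK)))
  [2] KI(KI)(I(KS(KK)))(SK(KI(KI))(I(KS(KK))))
  [3] I(I(KS(KK)))(SK(KI(KI))(I(KS(KK))))
  [4] I(KS(KK))(SK(KI(KI))(I(KS(KK))))
  [5] KS(KK)(SK(KI(KI))(I(KS(KK))))
  [6] S(SK(KI(KI))(I(KS(KK))))
  [7] S(K(I(KS(KK)))(KI(KI)(I(KS(KK)))))
  [8] S(I(KS(KK)))
  [9] S(KS(KK))
  [10] SS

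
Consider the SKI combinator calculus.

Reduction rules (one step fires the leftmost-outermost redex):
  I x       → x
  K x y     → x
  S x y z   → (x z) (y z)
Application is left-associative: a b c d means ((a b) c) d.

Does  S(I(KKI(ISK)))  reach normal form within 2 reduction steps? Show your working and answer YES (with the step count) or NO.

Answer: NO — after 2 steps the term is S(K(ISK)), not yet normal

Working:
  start: S(I(KKI(ISK)))
  →1  S(KKI(ISK))
  →2  S(K(ISK))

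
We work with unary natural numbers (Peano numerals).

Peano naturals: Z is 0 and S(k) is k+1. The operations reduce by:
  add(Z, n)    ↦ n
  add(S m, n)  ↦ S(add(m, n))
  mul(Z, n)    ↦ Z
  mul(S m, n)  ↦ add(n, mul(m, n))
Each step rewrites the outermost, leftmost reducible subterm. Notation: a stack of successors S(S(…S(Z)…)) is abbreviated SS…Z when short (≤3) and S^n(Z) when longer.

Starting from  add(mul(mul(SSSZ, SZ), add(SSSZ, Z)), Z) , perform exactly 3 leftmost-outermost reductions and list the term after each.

Answer: after 3 steps: add(add(add(SSSZ, Z), mul(add(Z, mul(SSZ, SZ)), add(SSSZ, Z))), Z)

Working:
  start: add(mul(mul(SSSZ, SZ), add(SSSZ, Z)), Z)
  [1] add(mul(add(SZ, mul(SSZ, SZ)), add(SSSZ, Z)), Z)
  [2] add(mul(S(add(Z, mul(SSZ, SZ))), add(SSSZ, Z)), Z)
  [3] add(add(add(SSSZ, Z), mul(add(Z, mul(SSZ, SZ)), add(SSSZ, Z))), Z)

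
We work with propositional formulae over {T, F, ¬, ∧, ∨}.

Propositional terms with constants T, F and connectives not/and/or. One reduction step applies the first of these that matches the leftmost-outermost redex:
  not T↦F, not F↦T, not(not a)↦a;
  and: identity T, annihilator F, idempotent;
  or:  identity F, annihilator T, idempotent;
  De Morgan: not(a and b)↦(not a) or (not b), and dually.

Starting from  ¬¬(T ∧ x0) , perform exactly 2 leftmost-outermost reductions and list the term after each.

  start: ¬¬(T ∧ x0)
  step 1: T ∧ x0
  step 2: x0

Answer: after 2 steps: x0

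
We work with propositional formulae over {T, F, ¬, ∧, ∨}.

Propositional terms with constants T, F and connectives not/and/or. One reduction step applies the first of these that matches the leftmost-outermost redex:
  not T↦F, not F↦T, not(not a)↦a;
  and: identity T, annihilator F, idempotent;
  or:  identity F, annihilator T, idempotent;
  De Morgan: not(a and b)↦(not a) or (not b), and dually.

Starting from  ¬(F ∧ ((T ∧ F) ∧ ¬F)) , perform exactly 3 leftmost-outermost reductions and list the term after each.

Answer: after 3 steps: T

Reduction:
  start: ¬(F ∧ ((T ∧ F) ∧ ¬F))
  →1  ¬F ∨ ¬((T ∧ F) ∧ ¬F)
  →2  T ∨ ¬((T ∧ F) ∧ ¬F)
  →3  T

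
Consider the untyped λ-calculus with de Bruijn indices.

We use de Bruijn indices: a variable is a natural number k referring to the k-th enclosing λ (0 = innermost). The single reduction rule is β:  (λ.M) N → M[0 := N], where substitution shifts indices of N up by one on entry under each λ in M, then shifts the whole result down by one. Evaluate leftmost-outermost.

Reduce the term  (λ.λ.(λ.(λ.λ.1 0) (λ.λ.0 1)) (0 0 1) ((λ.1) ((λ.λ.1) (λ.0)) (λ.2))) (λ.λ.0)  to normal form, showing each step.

Answer: normal form = λ.λ.0 (1 (λ.λ.λ.0))  (in 6 steps)

Working:
  start: (λ.λ.(λ.(λ.λ.1 0) (λ.λ.0 1)) (0 0 1) ((λ.1) ((λ.λ.1) (λ.0)) (λ.2))) (λ.λ.0)
  [1] λ.(λ.(λ.λ.1 0) (λ.λ.0 1)) (0 0 (λ.λ.0)) ((λ.1) ((λ.λ.1) (λ.0)) (λ.λ.λ.0))
  [2] λ.(λ.λ.1 0) (λ.λ.0 1) ((λ.1) ((λ.λ.1) (λ.0)) (λ.λ.λ.0))
  [3] λ.(λ.(λ.λ.0 1) 0) ((λ.1) ((λ.λ.1) (λ.0)) (λ.λ.λ.0))
  [4] λ.(λ.λ.0 1) ((λ.1) ((λ.λ.1) (λ.0)) (λ.λ.λ.0))
  [5] λ.λ.0 ((λ.2) ((λ.λ.1) (λ.0)) (λ.λ.λ.0))
  [6] λ.λ.0 (1 (λ.λ.λ.0))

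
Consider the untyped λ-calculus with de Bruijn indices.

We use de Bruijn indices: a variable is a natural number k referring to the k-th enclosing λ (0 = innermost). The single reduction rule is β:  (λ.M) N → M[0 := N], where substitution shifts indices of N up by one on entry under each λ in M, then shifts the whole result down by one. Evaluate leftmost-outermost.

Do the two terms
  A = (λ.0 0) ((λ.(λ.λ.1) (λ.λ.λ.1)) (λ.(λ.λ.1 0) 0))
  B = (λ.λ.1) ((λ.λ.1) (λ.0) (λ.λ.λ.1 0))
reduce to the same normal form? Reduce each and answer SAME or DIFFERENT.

Answer: DIFFERENT — A ⇓ λ.λ.λ.1, B ⇓ λ.λ.0

Derivation:
Term A:
  start: (λ.0 0) ((λ.(λ.λ.1) (λ.λ.λ.1)) (λ.(λ.λ.1 0) 0))
  step 1: (λ.(λ.λ.1) (λ.λ.λ.1)) (λ.(λ.λ.1 0) 0) ((λ.(λ.λ.1) (λ.λ.λ.1)) (λ.(λ.λ.1 0) 0))
  step 2: (λ.λ.1) (λ.λ.λ.1) ((λ.(λ.λ.1) (λ.λ.λ.1)) (λ.(λ.λ.1 0) 0))
  step 3: (λ.λ.λ.λ.1) ((λ.(λ.λ.1) (λ.λ.λ.1)) (λ.(λ.λ.1 0) 0))
  step 4: λ.λ.λ.1

Term B:
  start: (λ.λ.1) ((λ.λ.1) (λ.0) (λ.λ.λ.1 0))
  step 1: λ.(λ.λ.1) (λ.0) (λ.λ.λ.1 0)
  step 2: λ.(λ.λ.0) (λ.λ.λ.1 0)
  step 3: λ.λ.0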